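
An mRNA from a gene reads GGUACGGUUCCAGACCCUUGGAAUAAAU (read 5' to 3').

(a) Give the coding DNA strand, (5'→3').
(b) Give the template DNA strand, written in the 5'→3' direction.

(a) 5'-GGTACGGTTCCAGACCCTTGGAATAAAT-3'
(b) 5'-ATTTATTCCAAGGGTCTGGAACCGTACC-3'

(a) The coding strand matches the mRNA with U→T.
(b) The template strand is the reverse complement of the coding strand.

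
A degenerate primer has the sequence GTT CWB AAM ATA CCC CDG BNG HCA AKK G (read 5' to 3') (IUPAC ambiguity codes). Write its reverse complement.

Standard pairs A↔T, G↔C; ambiguity codes pair M↔K, W↔W, B↔V, D↔H, N↔N. Complement (CAAGWVTTKTATGGGGHCVNCDGTTMMC), then reverse for 5'→3'.

5'-CMMTTGDCNVCHGGGGTATKTTVWGAAC-3'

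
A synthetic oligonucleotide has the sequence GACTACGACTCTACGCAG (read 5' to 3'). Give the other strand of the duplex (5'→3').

The complement of GACTACGACTCTACGCAG is CTGATGCTGAGATGCGTC (A↔T, G↔C). DNA strands are antiparallel, so the complementary strand runs 3'→5'; reversing gives the 5'→3' form.

5'-CTGCGTAGAGTCGTAGTC-3'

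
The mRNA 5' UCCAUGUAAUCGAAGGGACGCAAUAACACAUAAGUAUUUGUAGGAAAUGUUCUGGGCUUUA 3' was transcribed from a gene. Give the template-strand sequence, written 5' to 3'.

5'-TAAAGCCCAGAACATTTCCTACAAATACTTATGTGTTATTGCGTCCCTTCGATTACATGGA-3'

Replace U with T to get the coding DNA strand: TCCATGTAATCGAAGGGACGCAATAACACATAAGTATTTGTAGGAAATGTTCTGGGCTTTA. The template strand is its reverse complement (complement AGGTACATTAGCTTCCCTGCGTTATTGTGTATTCATAAACATCCTTTACAAGACCCGAAAT, then reverse).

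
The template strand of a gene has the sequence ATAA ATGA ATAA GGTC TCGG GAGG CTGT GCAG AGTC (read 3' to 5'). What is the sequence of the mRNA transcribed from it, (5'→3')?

Reading the template 3'→5' as shown, RNA polymerase pairs each base (A→U, T→A, G↔C) to build mRNA 5'→3' directly.

5′-UAUUUACUUAUUCCAGAGCCCUCCGACACGUCUCAG-3′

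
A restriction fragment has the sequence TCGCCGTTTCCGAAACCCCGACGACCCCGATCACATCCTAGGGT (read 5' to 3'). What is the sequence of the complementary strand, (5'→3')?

5'-ACCCTAGGATGTGATCGGGGTCGTCGGGGTTTCGGAAACGGCGA-3'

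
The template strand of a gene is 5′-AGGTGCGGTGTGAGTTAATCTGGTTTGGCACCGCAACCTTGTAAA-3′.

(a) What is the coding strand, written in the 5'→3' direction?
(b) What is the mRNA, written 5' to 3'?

(a) 5'-TTTACAAGGTTGCGGTGCCAAACCAGATTAACTCACACCGCACCT-3'
(b) 5'-UUUACAAGGUUGCGGUGCCAAACCAGAUUAACUCACACCGCACCU-3'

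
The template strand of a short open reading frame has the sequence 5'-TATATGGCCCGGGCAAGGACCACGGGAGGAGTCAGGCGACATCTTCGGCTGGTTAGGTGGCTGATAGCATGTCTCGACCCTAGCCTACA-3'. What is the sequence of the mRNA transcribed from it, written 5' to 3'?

5′-UGUAGGCUAGGGUCGAGACAUGCUAUCAGCCACCUAACCAGCCGAAGAUGUCGCCUGACUCCUCCCGUGGUCCUUGCCCGGGCCAUAUA-3′

RNA polymerase reads the template 3'→5' and synthesizes mRNA 5'→3' by base-pairing (A→U, T→A, G↔C). The complement of the template is ATATACCGGGCCCGTTCCTGGTGCCCTCCTCAGTCCGCTGTAGAAGCCGACCAATCCACCGACTATCGTACAGAGCTGGGATCGGATGT; antiparallel, so 5'→3' the coding strand is TGTAGGCTAGGGTCGAGACATGCTATCAGCCACCTAACCAGCCGAAGATGTCGCCTGACTCCTCCCGTGGTCCTTGCCCGGGCCATATA. Replace T with U for the mRNA.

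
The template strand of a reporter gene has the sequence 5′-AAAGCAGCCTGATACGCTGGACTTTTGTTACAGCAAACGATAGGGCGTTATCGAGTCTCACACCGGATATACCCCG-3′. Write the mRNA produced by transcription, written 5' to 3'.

5'-CGGGGUAUAUCCGGUGUGAGACUCGAUAACGCCCUAUCGUUUGCUGUAACAAAAGUCCAGCGUAUCAGGCUGCUUU-3'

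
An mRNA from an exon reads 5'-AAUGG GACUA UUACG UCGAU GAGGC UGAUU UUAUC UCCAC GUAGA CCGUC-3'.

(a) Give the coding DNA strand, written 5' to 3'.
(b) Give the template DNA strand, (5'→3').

(a) The coding strand matches the mRNA with U→T.
(b) The template strand is the reverse complement of the coding strand.

(a) 5'-AATGGGACTATTACGTCGATGAGGCTGATTTTATCTCCACGTAGACCGTC-3'
(b) 5'-GACGGTCTACGTGGAGATAAAATCAGCCTCATCGACGTAATAGTCCCATT-3'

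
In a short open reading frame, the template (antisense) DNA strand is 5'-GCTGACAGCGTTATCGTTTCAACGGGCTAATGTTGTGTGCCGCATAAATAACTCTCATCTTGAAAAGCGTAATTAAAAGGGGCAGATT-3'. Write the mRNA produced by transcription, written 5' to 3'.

The mRNA has the sequence of the coding strand (reverse complement of the template) with T→U. Reverse complement of GCTGACAGCGTTATCGTTTCAACGGGCTAATGTTGTGTGCCGCATAAATAACTCTCATCTTGAAAAGCGTAATTAAAAGGGGCAGATT is AATCTGCCCCTTTTAATTACGCTTTTCAAGATGAGAGTTATTTATGCGGCACACAACATTAGCCCGTTGAAACGATAACGCTGTCAGC; then T→U.

5'-AAUCUGCCCCUUUUAAUUACGCUUUUCAAGAUGAGAGUUAUUUAUGCGGCACACAACAUUAGCCCGUUGAAACGAUAACGCUGUCAGC-3'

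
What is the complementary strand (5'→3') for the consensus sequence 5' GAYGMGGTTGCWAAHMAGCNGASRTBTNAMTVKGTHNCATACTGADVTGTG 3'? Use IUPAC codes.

5′-CACABHTCAGTATGNDACMBAKTNAVAYSTCNGCTKDTTWGCAACCKCRTC-3′

Standard pairs A↔T, G↔C; ambiguity codes pair R↔Y, M↔K, W↔W, S↔S, B↔V, D↔H, N↔N. Complement (CTRCKCCAACGWTTDKTCGNCTSYAVANTKABMCADNGTATGACTHBACAC), then reverse for 5'→3'.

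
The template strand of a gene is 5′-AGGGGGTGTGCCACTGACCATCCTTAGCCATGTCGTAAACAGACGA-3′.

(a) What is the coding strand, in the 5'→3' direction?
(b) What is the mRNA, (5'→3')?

(a) 5'-TCGTCTGTTTACGACATGGCTAAGGATGGTCAGTGGCACACCCCCT-3'
(b) 5'-UCGUCUGUUUACGACAUGGCUAAGGAUGGUCAGUGGCACACCCCCU-3'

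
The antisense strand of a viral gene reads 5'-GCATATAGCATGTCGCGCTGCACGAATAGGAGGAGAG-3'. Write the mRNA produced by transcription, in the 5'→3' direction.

5'-CUCUCCUCCUAUUCGUGCAGCGCGACAUGCUAUAUGC-3'

RNA polymerase reads the template 3'→5' and synthesizes mRNA 5'→3' by base-pairing (A→U, T→A, G↔C). The complement of the template is CGTATATCGTACAGCGCGACGTGCTTATCCTCCTCTC; antiparallel, so 5'→3' the coding strand is CTCTCCTCCTATTCGTGCAGCGCGACATGCTATATGC. Replace T with U for the mRNA.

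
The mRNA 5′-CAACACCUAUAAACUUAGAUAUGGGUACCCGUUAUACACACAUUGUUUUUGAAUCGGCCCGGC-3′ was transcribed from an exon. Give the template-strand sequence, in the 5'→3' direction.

5'-GCCGGGCCGATTCAAAAACAATGTGTGTATAACGGGTACCCATATCTAAGTTTATAGGTGTTG-3'

Replace U with T to get the coding DNA strand: CAACACCTATAAACTTAGATATGGGTACCCGTTATACACACATTGTTTTTGAATCGGCCCGGC. The template strand is its reverse complement (complement GTTGTGGATATTTGAATCTATACCCATGGGCAATATGTGTGTAACAAAAACTTAGCCGGGCCG, then reverse).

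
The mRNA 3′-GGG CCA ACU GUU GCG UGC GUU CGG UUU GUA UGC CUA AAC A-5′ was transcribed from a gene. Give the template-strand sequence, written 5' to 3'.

5'-CCCGGTTGACAACGCACGCAAGCCAAACATACGGATTTGT-3'

Written 5'→3' the mRNA is ACAAAUCCGUAUGUUUGGCUUGCGUGCGUUGUCAACCGGG, so the coding DNA strand is ACAAATCCGTATGTTTGGCTTGCGTGCGTTGTCAACCGGG. The template is its reverse complement.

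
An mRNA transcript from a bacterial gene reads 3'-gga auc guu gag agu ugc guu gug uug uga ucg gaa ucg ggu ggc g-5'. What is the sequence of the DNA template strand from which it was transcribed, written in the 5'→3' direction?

Written 5'→3' the mRNA is GCGGUGGGCUAAGGCUAGUGUUGUGUUGCGUUGAGAGUUGCUAAGG, so the coding DNA strand is GCGGTGGGCTAAGGCTAGTGTTGTGTTGCGTTGAGAGTTGCTAAGG. The template is its reverse complement.

5'-CCTTAGCAACTCTCAACGCAACACAACACTAGCCTTAGCCCACCGC-3'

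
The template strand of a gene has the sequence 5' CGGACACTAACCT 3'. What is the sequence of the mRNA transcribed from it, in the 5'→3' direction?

5′-AGGUUAGUGUCCG-3′

The mRNA has the sequence of the coding strand (reverse complement of the template) with T→U. Reverse complement of CGGACACTAACCT is AGGTTAGTGTCCG; then T→U.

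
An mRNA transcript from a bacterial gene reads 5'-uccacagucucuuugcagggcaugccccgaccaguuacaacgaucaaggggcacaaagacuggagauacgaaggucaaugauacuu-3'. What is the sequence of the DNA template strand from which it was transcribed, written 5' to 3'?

5'-AAGTATCATTGACCTTCGTATCTCCAGTCTTTGTGCCCCTTGATCGTTGTAACTGGTCGGGGCATGCCCTGCAAAGAGACTGTGGA-3'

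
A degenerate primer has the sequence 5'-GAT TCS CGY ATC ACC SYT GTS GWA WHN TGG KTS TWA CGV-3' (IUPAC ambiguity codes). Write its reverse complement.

5'-BCGTWASAMCCANDWTWCSACARSGGTGATRCGSGAATC-3'

Standard pairs A↔T, G↔C; ambiguity codes pair Y↔R, K↔M, W↔W, S↔S, H↔D, V↔B, N↔N. Complement (CTAAGSGCRTAGTGGSRACASCWTWDNACCMASAWTGCB), then reverse for 5'→3'.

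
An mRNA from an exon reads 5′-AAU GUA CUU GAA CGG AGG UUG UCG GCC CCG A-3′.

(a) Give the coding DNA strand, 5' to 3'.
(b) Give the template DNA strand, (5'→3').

(a) 5'-AATGTACTTGAACGGAGGTTGTCGGCCCCGA-3'
(b) 5′-TCGGGGCCGACAACCTCCGTTCAAGTACATT-3′

(a) The coding strand matches the mRNA with U→T.
(b) The template strand is the reverse complement of the coding strand.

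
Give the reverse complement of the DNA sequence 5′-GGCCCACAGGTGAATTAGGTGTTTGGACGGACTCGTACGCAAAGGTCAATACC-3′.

5'-GGTATTGACCTTTGCGTACGAGTCCGTCCAAACACCTAATTCACCTGTGGGCC-3'

Complement each base (A↔T, G↔C): CCGGGTGTCCACTTAATCCACAAACCTGCCTGAGCATGCGTTTCCAGTTATGG. Then reverse.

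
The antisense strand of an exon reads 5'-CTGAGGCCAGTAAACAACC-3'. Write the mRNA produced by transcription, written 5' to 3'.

The mRNA has the sequence of the coding strand (reverse complement of the template) with T→U. Reverse complement of CTGAGGCCAGTAAACAACC is GGTTGTTTACTGGCCTCAG; then T→U.

5'-GGUUGUUUACUGGCCUCAG-3'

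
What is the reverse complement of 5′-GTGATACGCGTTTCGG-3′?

5'-CCGAAACGCGTATCAC-3'

Reading the sequence 3'→5' and pairing each base (A↔T, G↔C) gives the reverse complement directly.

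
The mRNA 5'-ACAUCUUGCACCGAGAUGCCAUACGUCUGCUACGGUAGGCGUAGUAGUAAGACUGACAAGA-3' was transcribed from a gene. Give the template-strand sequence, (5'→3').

5'-TCTTGTCAGTCTTACTACTACGCCTACCGTAGCAGACGTATGGCATCTCGGTGCAAGATGT-3'

Replace U with T to get the coding DNA strand: ACATCTTGCACCGAGATGCCATACGTCTGCTACGGTAGGCGTAGTAGTAAGACTGACAAGA. The template strand is its reverse complement (complement TGTAGAACGTGGCTCTACGGTATGCAGACGATGCCATCCGCATCATCATTCTGACTGTTCT, then reverse).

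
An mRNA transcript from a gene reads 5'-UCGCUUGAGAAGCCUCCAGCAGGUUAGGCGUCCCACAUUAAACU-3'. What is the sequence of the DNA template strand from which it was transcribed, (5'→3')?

Replace U with T to get the coding DNA strand: TCGCTTGAGAAGCCTCCAGCAGGTTAGGCGTCCCACATTAAACT. The template strand is its reverse complement (complement AGCGAACTCTTCGGAGGTCGTCCAATCCGCAGGGTGTAATTTGA, then reverse).

5′-AGTTTAATGTGGGACGCCTAACCTGCTGGAGGCTTCTCAAGCGA-3′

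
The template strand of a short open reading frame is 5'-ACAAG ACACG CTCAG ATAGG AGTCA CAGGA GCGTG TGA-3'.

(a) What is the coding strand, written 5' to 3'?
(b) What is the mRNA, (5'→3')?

(a) 5'-TCACACGCTCCTGTGACTCCTATCTGAGCGTGTCTTGT-3'
(b) 5′-UCACACGCUCCUGUGACUCCUAUCUGAGCGUGUCUUGU-3′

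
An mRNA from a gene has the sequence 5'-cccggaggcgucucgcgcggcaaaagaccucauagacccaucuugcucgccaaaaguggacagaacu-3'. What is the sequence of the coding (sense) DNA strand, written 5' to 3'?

The coding DNA strand has the same 5'→3' sequence as the mRNA with U replaced by T.

5'-CCCGGAGGCGTCTCGCGCGGCAAAAGACCTCATAGACCCATCTTGCTCGCCAAAAGTGGACAGAACT-3'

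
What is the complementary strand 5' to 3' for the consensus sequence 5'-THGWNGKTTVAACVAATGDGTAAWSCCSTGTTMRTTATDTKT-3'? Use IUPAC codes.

Standard pairs A↔T, G↔C; ambiguity codes pair R↔Y, M↔K, W↔W, S↔S, D↔H, V↔B, N↔N. Complement (ADCWNCMAABTTGBTTACHCATTWSGGSACAAKYAATAHAMA), then reverse for 5'→3'.

5'-AMAHATAAYKAACASGGSWTTACHCATTBGTTBAAMCNWCDA-3'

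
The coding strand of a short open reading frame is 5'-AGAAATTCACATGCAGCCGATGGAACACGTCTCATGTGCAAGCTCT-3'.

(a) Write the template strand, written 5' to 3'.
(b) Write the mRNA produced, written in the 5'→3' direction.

(a) 5′-AGAGCTTGCACATGAGACGTGTTCCATCGGCTGCATGTGAATTTCT-3′
(b) 5'-AGAAAUUCACAUGCAGCCGAUGGAACACGUCUCAUGUGCAAGCUCU-3'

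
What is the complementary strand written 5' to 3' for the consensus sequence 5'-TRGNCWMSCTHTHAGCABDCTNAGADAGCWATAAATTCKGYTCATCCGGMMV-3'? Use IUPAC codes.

5′-BKKCCGGATGARCMGAATTTATWGCTHTCTNAGHVTGCTDADAGSKWGNCYA-3′

Standard pairs A↔T, G↔C; ambiguity codes pair R↔Y, M↔K, W↔W, S↔S, B↔V, D↔H, N↔N. Complement (AYCNGWKSGADADTCGTVHGANTCTHTCGWTATTTAAGMCRAGTAGGCCKKB), then reverse for 5'→3'.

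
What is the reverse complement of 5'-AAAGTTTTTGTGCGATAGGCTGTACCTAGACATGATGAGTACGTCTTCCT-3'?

Reading the sequence 3'→5' and pairing each base (A↔T, G↔C) gives the reverse complement directly.

5'-AGGAAGACGTACTCATCATGTCTAGGTACAGCCTATCGCACAAAAACTTT-3'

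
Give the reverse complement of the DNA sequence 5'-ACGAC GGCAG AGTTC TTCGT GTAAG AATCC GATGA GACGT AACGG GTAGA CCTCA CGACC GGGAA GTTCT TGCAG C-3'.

Complement each base (A↔T, G↔C): TGCTGCCGTCTCAAGAAGCACATTCTTAGGCTACTCTGCATTGCCCATCTGGAGTGCTGGCCCTTCAAGAACGTCG. Then reverse.

5'-GCTGCAAGAACTTCCCGGTCGTGAGGTCTACCCGTTACGTCTCATCGGATTCTTACACGAAGAACTCTGCCGTCGT-3'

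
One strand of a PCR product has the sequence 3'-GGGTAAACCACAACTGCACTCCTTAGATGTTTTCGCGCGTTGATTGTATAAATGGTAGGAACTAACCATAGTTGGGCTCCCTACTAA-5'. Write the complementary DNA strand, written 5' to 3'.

The strand is given 3'→5', so its complement runs 5'→3' in the same left-to-right order: pair each base A↔T, G↔C.

5′-CCCATTTGGTGTTGACGTGAGGAATCTACAAAAGCGCGCAACTAACATATTTACCATCCTTGATTGGTATCAACCCGAGGGATGATT-3′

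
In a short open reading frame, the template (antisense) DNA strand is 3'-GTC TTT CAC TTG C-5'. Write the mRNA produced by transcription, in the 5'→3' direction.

5′-CAGAAAGUGAACG-3′

Reading the template 3'→5' as shown, RNA polymerase pairs each base (A→U, T→A, G↔C) to build mRNA 5'→3' directly.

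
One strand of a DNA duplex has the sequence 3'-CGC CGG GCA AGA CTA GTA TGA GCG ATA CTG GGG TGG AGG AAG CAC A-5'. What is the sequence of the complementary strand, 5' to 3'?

5'-GCGGCCCGTTCTGATCATACTCGCTATGACCCCACCTCCTTCGTGT-3'

The strand is given 3'→5', so its complement runs 5'→3' in the same left-to-right order: pair each base A↔T, G↔C.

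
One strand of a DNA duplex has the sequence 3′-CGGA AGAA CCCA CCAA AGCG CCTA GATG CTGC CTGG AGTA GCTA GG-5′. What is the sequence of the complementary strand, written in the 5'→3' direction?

5'-GCCTTCTTGGGTGGTTTCGCGGATCTACGACGGACCTCATCGATCC-3'

The strand is given 3'→5', so its complement runs 5'→3' in the same left-to-right order: pair each base A↔T, G↔C.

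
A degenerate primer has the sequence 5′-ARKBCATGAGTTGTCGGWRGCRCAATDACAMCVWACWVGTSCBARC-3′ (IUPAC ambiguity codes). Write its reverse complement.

5'-GYTVGSACBWGTWBGKTGTHATTGYGCYWCCGACAACTCATGVMYT-3'

Standard pairs A↔T, G↔C; ambiguity codes pair R↔Y, M↔K, W↔W, S↔S, B↔V, D↔H. Complement (TYMVGTACTCAACAGCCWYCGYGTTAHTGTKGBWTGWBCASGVTYG), then reverse for 5'→3'.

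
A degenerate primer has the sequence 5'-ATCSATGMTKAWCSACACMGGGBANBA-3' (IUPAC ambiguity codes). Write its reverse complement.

Standard pairs A↔T, G↔C; ambiguity codes pair M↔K, W↔W, S↔S, B↔V, N↔N. Complement (TAGSTACKAMTWGSTGTGKCCCVTNVT), then reverse for 5'→3'.

5'-TVNTVCCCKGTGTSGWTMAKCATSGAT-3'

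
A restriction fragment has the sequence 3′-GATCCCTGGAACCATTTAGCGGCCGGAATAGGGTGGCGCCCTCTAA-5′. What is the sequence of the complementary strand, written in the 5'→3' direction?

5'-CTAGGGACCTTGGTAAATCGCCGGCCTTATCCCACCGCGGGAGATT-3'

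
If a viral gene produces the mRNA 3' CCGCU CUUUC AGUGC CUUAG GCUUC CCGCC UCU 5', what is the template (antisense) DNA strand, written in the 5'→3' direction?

5'-GGCGAGAAAGTCACGGAATCCGAAGGGCGGAGA-3'

Written 5'→3' the mRNA is UCUCCGCCCUUCGGAUUCCGUGACUUUCUCGCC, so the coding DNA strand is TCTCCGCCCTTCGGATTCCGTGACTTTCTCGCC. The template is its reverse complement.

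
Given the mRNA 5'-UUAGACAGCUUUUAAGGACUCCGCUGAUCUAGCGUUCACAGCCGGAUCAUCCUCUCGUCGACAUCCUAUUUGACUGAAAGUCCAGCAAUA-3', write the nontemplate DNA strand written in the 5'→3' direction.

5'-TTAGACAGCTTTTAAGGACTCCGCTGATCTAGCGTTCACAGCCGGATCATCCTCTCGTCGACATCCTATTTGACTGAAAGTCCAGCAATA-3'

The coding DNA strand has the same 5'→3' sequence as the mRNA with U replaced by T.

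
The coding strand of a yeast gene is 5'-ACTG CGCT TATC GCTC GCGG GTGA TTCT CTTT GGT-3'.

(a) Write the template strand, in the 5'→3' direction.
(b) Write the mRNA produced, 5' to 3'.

(a) 5'-ACCAAAGAGAATCACCCGCGAGCGATAAGCGCAGT-3'
(b) 5'-ACUGCGCUUAUCGCUCGCGGGUGAUUCUCUUUGGU-3'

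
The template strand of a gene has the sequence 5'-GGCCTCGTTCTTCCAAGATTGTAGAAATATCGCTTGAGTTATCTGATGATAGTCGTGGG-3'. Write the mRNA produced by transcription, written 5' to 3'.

5'-CCCACGACUAUCAUCAGAUAACUCAAGCGAUAUUUCUACAAUCUUGGAAGAACGAGGCC-3'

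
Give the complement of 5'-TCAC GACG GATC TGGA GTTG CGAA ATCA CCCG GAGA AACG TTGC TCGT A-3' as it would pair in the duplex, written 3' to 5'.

3'-AGTGCTGCCTAGACCTCAACGCTTTAGTGGGCCTCTTTGCAACGAGCAT-5'

Base-pairing A↔T, G↔C gives the complement. The complementary strand is antiparallel, so paired with a 5'→3' strand it runs 3'→5'.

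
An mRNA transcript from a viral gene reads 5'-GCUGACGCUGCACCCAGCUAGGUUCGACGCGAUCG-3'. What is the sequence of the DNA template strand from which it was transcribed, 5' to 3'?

5'-CGATCGCGTCGAACCTAGCTGGGTGCAGCGTCAGC-3'

Replace U with T to get the coding DNA strand: GCTGACGCTGCACCCAGCTAGGTTCGACGCGATCG. The template strand is its reverse complement (complement CGACTGCGACGTGGGTCGATCCAAGCTGCGCTAGC, then reverse).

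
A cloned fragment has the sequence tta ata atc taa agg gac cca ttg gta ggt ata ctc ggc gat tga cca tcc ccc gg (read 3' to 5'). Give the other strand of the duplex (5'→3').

5'-AATTATTAGATTTCCCTGGGTAACCATCCATATGAGCCGCTAACTGGTAGGGGGCC-3'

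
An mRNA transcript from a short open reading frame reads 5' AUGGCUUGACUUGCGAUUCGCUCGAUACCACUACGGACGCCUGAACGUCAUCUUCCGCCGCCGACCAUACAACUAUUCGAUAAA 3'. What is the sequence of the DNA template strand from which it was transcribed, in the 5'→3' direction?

5'-TTTATCGAATAGTTGTATGGTCGGCGGCGGAAGATGACGTTCAGGCGTCCGTAGTGGTATCGAGCGAATCGCAAGTCAAGCCAT-3'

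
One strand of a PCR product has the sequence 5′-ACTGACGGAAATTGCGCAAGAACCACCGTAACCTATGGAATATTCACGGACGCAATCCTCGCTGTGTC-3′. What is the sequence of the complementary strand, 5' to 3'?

5'-GACACAGCGAGGATTGCGTCCGTGAATATTCCATAGGTTACGGTGGTTCTTGCGCAATTTCCGTCAGT-3'

Pairing A↔T and G↔C gives TGACTGCCTTTAACGCGTTCTTGGTGGCATTGGATACCTTATAAGTGCCTGCGTTAGGAGCGACACAG, running 3'→5'. Reverse for the 5'→3' convention.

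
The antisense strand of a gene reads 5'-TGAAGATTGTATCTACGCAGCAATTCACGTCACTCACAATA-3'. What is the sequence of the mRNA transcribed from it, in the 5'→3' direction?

The mRNA has the sequence of the coding strand (reverse complement of the template) with T→U. Reverse complement of TGAAGATTGTATCTACGCAGCAATTCACGTCACTCACAATA is TATTGTGAGTGACGTGAATTGCTGCGTAGATACAATCTTCA; then T→U.

5'-UAUUGUGAGUGACGUGAAUUGCUGCGUAGAUACAAUCUUCA-3'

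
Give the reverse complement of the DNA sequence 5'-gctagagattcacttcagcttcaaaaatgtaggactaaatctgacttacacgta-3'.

5'-TACGTGTAAGTCAGATTTAGTCCTACATTTTTGAAGCTGAAGTGAATCTCTAGC-3'

Reading the sequence 3'→5' and pairing each base (A↔T, G↔C) gives the reverse complement directly.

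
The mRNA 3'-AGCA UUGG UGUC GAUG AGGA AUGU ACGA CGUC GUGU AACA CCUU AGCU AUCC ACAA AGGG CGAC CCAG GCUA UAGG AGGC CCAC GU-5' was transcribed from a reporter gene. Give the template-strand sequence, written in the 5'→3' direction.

5′-TCGTAACCACAGCTACTCCTTACATGCTGCAGCACATTGTGGAATCGATAGGTGTTTCCCGCTGGGTCCGATATCCTCCGGGTGCA-3′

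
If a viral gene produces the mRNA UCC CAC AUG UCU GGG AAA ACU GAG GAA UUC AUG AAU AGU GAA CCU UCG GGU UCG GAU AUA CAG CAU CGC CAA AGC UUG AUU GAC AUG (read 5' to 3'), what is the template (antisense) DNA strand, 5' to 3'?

Replace U with T to get the coding DNA strand: TCCCACATGTCTGGGAAAACTGAGGAATTCATGAATAGTGAACCTTCGGGTTCGGATATACAGCATCGCCAAAGCTTGATTGACATG. The template strand is its reverse complement (complement AGGGTGTACAGACCCTTTTGACTCCTTAAGTACTTATCACTTGGAAGCCCAAGCCTATATGTCGTAGCGGTTTCGAACTAACTGTAC, then reverse).

5'-CATGTCAATCAAGCTTTGGCGATGCTGTATATCCGAACCCGAAGGTTCACTATTCATGAATTCCTCAGTTTTCCCAGACATGTGGGA-3'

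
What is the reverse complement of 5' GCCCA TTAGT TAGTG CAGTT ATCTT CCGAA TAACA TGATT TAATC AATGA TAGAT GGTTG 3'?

5'-CAACCATCTATCATTGATTAAATCATGTTATTCGGAAGATAACTGCACTAACTAATGGGC-3'

Complement each base (A↔T, G↔C): CGGGTAATCAATCACGTCAATAGAAGGCTTATTGTACTAAATTAGTTACTATCTACCAAC. Then reverse.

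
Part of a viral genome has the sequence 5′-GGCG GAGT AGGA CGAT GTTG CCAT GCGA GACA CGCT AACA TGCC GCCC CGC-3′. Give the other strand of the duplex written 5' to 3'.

5'-GCGGGGCGGCATGTTAGCGTGTCTCGCATGGCAACATCGTCCTACTCCGCC-3'

The complement of GGCGGAGTAGGACGATGTTGCCATGCGAGACACGCTAACATGCCGCCCCGC is CCGCCTCATCCTGCTACAACGGTACGCTCTGTGCGATTGTACGGCGGGGCG (A↔T, G↔C). DNA strands are antiparallel, so the complementary strand runs 3'→5'; reversing gives the 5'→3' form.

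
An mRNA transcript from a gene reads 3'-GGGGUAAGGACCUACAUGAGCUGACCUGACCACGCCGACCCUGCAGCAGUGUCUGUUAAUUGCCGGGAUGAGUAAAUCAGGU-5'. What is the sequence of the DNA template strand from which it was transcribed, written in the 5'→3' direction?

5'-CCCCATTCCTGGATGTACTCGACTGGACTGGTGCGGCTGGGACGTCGTCACAGACAATTAACGGCCCTACTCATTTAGTCCA-3'

Written 5'→3' the mRNA is UGGACUAAAUGAGUAGGGCCGUUAAUUGUCUGUGACGACGUCCCAGCCGCACCAGUCCAGUCGAGUACAUCCAGGAAUGGGG, so the coding DNA strand is TGGACTAAATGAGTAGGGCCGTTAATTGTCTGTGACGACGTCCCAGCCGCACCAGTCCAGTCGAGTACATCCAGGAATGGGG. The template is its reverse complement.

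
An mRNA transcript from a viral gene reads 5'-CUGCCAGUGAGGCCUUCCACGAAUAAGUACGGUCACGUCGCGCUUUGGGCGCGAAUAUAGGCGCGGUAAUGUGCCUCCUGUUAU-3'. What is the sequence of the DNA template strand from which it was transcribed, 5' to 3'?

Replace U with T to get the coding DNA strand: CTGCCAGTGAGGCCTTCCACGAATAAGTACGGTCACGTCGCGCTTTGGGCGCGAATATAGGCGCGGTAATGTGCCTCCTGTTAT. The template strand is its reverse complement (complement GACGGTCACTCCGGAAGGTGCTTATTCATGCCAGTGCAGCGCGAAACCCGCGCTTATATCCGCGCCATTACACGGAGGACAATA, then reverse).

5'-ATAACAGGAGGCACATTACCGCGCCTATATTCGCGCCCAAAGCGCGACGTGACCGTACTTATTCGTGGAAGGCCTCACTGGCAG-3'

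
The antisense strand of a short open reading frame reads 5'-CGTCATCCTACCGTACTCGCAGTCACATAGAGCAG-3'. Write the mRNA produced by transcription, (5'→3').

RNA polymerase reads the template 3'→5' and synthesizes mRNA 5'→3' by base-pairing (A→U, T→A, G↔C). The complement of the template is GCAGTAGGATGGCATGAGCGTCAGTGTATCTCGTC; antiparallel, so 5'→3' the coding strand is CTGCTCTATGTGACTGCGAGTACGGTAGGATGACG. Replace T with U for the mRNA.

5′-CUGCUCUAUGUGACUGCGAGUACGGUAGGAUGACG-3′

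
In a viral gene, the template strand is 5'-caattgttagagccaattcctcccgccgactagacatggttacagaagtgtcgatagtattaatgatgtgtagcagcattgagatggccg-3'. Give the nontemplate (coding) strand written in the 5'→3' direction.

5'-CGGCCATCTCAATGCTGCTACACATCATTAATACTATCGACACTTCTGTAACCATGTCTAGTCGGCGGGAGGAATTGGCTCTAACAATTG-3'

The coding strand is complementary and antiparallel to the template: take the complement (A↔T, G↔C) and reverse.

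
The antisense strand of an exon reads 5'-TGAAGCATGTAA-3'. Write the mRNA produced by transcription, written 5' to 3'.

The mRNA has the sequence of the coding strand (reverse complement of the template) with T→U. Reverse complement of TGAAGCATGTAA is TTACATGCTTCA; then T→U.

5'-UUACAUGCUUCA-3'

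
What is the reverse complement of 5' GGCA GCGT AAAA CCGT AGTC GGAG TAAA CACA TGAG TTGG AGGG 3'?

5'-CCCTCCAACTCATGTGTTTACTCCGACTACGGTTTTACGCTGCC-3'

Complement each base (A↔T, G↔C): CCGTCGCATTTTGGCATCAGCCTCATTTGTGTACTCAACCTCCC. Then reverse.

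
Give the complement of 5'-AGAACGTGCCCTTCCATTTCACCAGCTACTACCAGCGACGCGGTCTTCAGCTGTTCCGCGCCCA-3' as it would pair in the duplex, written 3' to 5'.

3'-TCTTGCACGGGAAGGTAAAGTGGTCGATGATGGTCGCTGCGCCAGAAGTCGACAAGGCGCGGGT-5'

Base-pairing A↔T, G↔C gives the complement. The complementary strand is antiparallel, so paired with a 5'→3' strand it runs 3'→5'.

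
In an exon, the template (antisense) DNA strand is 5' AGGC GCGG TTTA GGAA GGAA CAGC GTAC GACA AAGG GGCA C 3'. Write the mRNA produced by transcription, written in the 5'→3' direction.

5'-GUGCCCCUUUGUCGUACGCUGUUCCUUCCUAAACCGCGCCU-3'

RNA polymerase reads the template 3'→5' and synthesizes mRNA 5'→3' by base-pairing (A→U, T→A, G↔C). The complement of the template is TCCGCGCCAAATCCTTCCTTGTCGCATGCTGTTTCCCCGTG; antiparallel, so 5'→3' the coding strand is GTGCCCCTTTGTCGTACGCTGTTCCTTCCTAAACCGCGCCT. Replace T with U for the mRNA.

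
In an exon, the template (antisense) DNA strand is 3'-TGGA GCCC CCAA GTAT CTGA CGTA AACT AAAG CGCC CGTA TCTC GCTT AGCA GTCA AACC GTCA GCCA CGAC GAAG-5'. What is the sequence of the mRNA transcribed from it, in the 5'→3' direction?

Reading the template 3'→5' as shown, RNA polymerase pairs each base (A→U, T→A, G↔C) to build mRNA 5'→3' directly.

5'-ACCUCGGGGGUUCAUAGACUGCAUUUGAUUUCGCGGGCAUAGAGCGAAUCGUCAGUUUGGCAGUCGGUGCUGCUUC-3'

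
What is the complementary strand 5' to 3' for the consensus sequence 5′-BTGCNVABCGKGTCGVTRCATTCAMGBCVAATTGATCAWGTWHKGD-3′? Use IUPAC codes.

Standard pairs A↔T, G↔C; ambiguity codes pair R↔Y, M↔K, W↔W, B↔V, D↔H, N↔N. Complement (VACGNBTVGCMCAGCBAYGTAAGTKCVGBTTAACTAGTWCAWDMCH), then reverse for 5'→3'.

5'-HCMDWACWTGATCAATTBGVCKTGAATGYABCGACMCGVTBNGCAV-3'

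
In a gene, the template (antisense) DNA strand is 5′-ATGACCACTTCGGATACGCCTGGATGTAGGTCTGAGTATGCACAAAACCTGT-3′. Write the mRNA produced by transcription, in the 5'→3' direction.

5'-ACAGGUUUUGUGCAUACUCAGACCUACAUCCAGGCGUAUCCGAAGUGGUCAU-3'

RNA polymerase reads the template 3'→5' and synthesizes mRNA 5'→3' by base-pairing (A→U, T→A, G↔C). The complement of the template is TACTGGTGAAGCCTATGCGGACCTACATCCAGACTCATACGTGTTTTGGACA; antiparallel, so 5'→3' the coding strand is ACAGGTTTTGTGCATACTCAGACCTACATCCAGGCGTATCCGAAGTGGTCAT. Replace T with U for the mRNA.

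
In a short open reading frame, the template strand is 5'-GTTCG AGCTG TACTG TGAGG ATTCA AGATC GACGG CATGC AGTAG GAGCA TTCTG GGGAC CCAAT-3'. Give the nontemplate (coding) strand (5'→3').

The coding strand is complementary and antiparallel to the template: take the complement (A↔T, G↔C) and reverse.

5'-ATTGGGTCCCCAGAATGCTCCTACTGCATGCCGTCGATCTTGAATCCTCACAGTACAGCTCGAAC-3'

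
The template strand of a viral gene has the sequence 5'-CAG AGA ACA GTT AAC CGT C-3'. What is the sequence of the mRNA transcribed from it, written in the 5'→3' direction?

5'-GACGGUUAACUGUUCUCUG-3'

The mRNA has the sequence of the coding strand (reverse complement of the template) with T→U. Reverse complement of CAGAGAACAGTTAACCGTC is GACGGTTAACTGTTCTCTG; then T→U.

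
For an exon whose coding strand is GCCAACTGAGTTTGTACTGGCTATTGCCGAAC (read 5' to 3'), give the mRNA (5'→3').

5'-GCCAACUGAGUUUGUACUGGCUAUUGCCGAAC-3'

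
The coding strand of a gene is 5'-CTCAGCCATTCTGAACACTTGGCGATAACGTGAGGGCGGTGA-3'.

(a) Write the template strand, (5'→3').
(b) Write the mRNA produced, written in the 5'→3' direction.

(a) The template strand is the reverse complement of the coding strand: complement GAGTCGGTAAGACTTGTGAACCGCTATTGCACTCCCGCCACT, then reverse.
(b) mRNA matches the coding strand with T→U.

(a) 5'-TCACCGCCCTCACGTTATCGCCAAGTGTTCAGAATGGCTGAG-3'
(b) 5'-CUCAGCCAUUCUGAACACUUGGCGAUAACGUGAGGGCGGUGA-3'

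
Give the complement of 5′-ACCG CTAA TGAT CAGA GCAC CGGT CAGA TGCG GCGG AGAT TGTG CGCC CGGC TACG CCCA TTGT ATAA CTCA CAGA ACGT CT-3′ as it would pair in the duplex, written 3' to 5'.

Base-pairing A↔T, G↔C gives the complement. The complementary strand is antiparallel, so paired with a 5'→3' strand it runs 3'→5'.

3'-TGGCGATTACTAGTCTCGTGGCCAGTCTACGCCGCCTCTAACACGCGGGCCGATGCGGGTAACATATTGAGTGTCTTGCAGA-5'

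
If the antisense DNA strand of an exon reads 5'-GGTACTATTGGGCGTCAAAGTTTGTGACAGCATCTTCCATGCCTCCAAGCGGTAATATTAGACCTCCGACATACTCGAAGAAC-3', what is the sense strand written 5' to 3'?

The coding strand is complementary and antiparallel to the template: take the complement (A↔T, G↔C) and reverse.

5′-GTTCTTCGAGTATGTCGGAGGTCTAATATTACCGCTTGGAGGCATGGAAGATGCTGTCACAAACTTTGACGCCCAATAGTACC-3′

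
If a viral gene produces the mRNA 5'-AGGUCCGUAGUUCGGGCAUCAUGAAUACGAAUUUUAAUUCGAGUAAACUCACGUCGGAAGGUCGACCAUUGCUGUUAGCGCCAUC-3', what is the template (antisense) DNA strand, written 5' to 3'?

5'-GATGGCGCTAACAGCAATGGTCGACCTTCCGACGTGAGTTTACTCGAATTAAAATTCGTATTCATGATGCCCGAACTACGGACCT-3'

Replace U with T to get the coding DNA strand: AGGTCCGTAGTTCGGGCATCATGAATACGAATTTTAATTCGAGTAAACTCACGTCGGAAGGTCGACCATTGCTGTTAGCGCCATC. The template strand is its reverse complement (complement TCCAGGCATCAAGCCCGTAGTACTTATGCTTAAAATTAAGCTCATTTGAGTGCAGCCTTCCAGCTGGTAACGACAATCGCGGTAG, then reverse).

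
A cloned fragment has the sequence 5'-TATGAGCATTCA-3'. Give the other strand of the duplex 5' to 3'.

The complement of TATGAGCATTCA is ATACTCGTAAGT (A↔T, G↔C). DNA strands are antiparallel, so the complementary strand runs 3'→5'; reversing gives the 5'→3' form.

5'-TGAATGCTCATA-3'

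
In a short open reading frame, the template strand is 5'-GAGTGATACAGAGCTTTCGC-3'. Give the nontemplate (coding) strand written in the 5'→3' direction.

The coding strand is complementary and antiparallel to the template: take the complement (A↔T, G↔C) and reverse.

5′-GCGAAAGCTCTGTATCACTC-3′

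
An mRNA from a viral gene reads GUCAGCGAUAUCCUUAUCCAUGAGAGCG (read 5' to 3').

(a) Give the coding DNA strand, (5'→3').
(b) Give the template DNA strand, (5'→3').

(a) 5'-GTCAGCGATATCCTTATCCATGAGAGCG-3'
(b) 5'-CGCTCTCATGGATAAGGATATCGCTGAC-3'

(a) The coding strand matches the mRNA with U→T.
(b) The template strand is the reverse complement of the coding strand.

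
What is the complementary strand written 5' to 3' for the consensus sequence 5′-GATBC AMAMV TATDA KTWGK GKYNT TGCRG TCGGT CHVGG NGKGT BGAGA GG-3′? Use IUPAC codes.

Standard pairs A↔T, G↔C; ambiguity codes pair R↔Y, M↔K, W↔W, B↔V, D↔H, N↔N. Complement (CTAVGTKTKBATAHTMAWCMCMRNAACGYCAGCCAGDBCCNCMCAVCTCTCC), then reverse for 5'→3'.

5'-CCTCTCVACMCNCCBDGACCGACYGCAANRMCMCWAMTHATABKTKTGVATC-3'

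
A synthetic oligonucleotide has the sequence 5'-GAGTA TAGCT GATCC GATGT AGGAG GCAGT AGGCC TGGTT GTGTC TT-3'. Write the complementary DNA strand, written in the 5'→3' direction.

Pairing A↔T and G↔C gives CTCATATCGACTAGGCTACATCCTCCGTCATCCGGACCAACACAGAA, running 3'→5'. Reverse for the 5'→3' convention.

5'-AAGACACAACCAGGCCTACTGCCTCCTACATCGGATCAGCTATACTC-3'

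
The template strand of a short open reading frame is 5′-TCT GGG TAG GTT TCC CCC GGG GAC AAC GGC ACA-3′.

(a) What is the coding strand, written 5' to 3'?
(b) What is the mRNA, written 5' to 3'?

(a) 5'-TGTGCCGTTGTCCCCGGGGGAAACCTACCCAGA-3'
(b) 5′-UGUGCCGUUGUCCCCGGGGGAAACCUACCCAGA-3′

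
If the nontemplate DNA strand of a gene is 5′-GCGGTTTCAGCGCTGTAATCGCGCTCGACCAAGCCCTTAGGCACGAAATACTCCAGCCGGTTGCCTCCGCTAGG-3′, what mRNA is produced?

The mRNA is synthesized from the template strand, so it matches the coding strand with T replaced by U.

5'-GCGGUUUCAGCGCUGUAAUCGCGCUCGACCAAGCCCUUAGGCACGAAAUACUCCAGCCGGUUGCCUCCGCUAGG-3'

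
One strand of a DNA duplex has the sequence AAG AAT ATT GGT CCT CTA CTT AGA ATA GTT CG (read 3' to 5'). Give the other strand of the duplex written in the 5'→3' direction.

The strand is given 3'→5', so its complement runs 5'→3' in the same left-to-right order: pair each base A↔T, G↔C.

5′-TTCTTATAACCAGGAGATGAATCTTATCAAGC-3′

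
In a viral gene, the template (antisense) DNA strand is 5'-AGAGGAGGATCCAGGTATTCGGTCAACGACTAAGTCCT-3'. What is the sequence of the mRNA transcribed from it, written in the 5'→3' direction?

RNA polymerase reads the template 3'→5' and synthesizes mRNA 5'→3' by base-pairing (A→U, T→A, G↔C). The complement of the template is TCTCCTCCTAGGTCCATAAGCCAGTTGCTGATTCAGGA; antiparallel, so 5'→3' the coding strand is AGGACTTAGTCGTTGACCGAATACCTGGATCCTCCTCT. Replace T with U for the mRNA.

5′-AGGACUUAGUCGUUGACCGAAUACCUGGAUCCUCCUCU-3′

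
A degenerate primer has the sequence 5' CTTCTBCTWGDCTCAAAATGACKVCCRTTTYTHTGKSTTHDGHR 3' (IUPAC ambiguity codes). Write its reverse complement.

5'-YDCHDAASMCADARAAAYGGBMGTCATTTTGAGHCWAGVAGAAG-3'

Standard pairs A↔T, G↔C; ambiguity codes pair R↔Y, K↔M, W↔W, S↔S, B↔V, D↔H. Complement (GAAGAVGAWCHGAGTTTTACTGMBGGYAAARADACMSAADHCDY), then reverse for 5'→3'.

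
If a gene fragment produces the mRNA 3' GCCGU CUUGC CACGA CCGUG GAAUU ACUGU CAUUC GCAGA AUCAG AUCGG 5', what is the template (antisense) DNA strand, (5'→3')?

Written 5'→3' the mRNA is GGCUAGACUAAGACGCUUACUGUCAUUAAGGUGCCAGCACCGUUCUGCCG, so the coding DNA strand is GGCTAGACTAAGACGCTTACTGTCATTAAGGTGCCAGCACCGTTCTGCCG. The template is its reverse complement.

5'-CGGCAGAACGGTGCTGGCACCTTAATGACAGTAAGCGTCTTAGTCTAGCC-3'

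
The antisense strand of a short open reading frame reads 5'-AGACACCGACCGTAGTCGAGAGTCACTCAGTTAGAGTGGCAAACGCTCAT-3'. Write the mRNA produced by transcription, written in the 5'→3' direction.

RNA polymerase reads the template 3'→5' and synthesizes mRNA 5'→3' by base-pairing (A→U, T→A, G↔C). The complement of the template is TCTGTGGCTGGCATCAGCTCTCAGTGAGTCAATCTCACCGTTTGCGAGTA; antiparallel, so 5'→3' the coding strand is ATGAGCGTTTGCCACTCTAACTGAGTGACTCTCGACTACGGTCGGTGTCT. Replace T with U for the mRNA.

5'-AUGAGCGUUUGCCACUCUAACUGAGUGACUCUCGACUACGGUCGGUGUCU-3'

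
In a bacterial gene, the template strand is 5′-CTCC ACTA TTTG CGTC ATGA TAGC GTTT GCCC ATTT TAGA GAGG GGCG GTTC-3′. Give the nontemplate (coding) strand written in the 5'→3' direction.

5'-GAACCGCCCCTCTCTAAAATGGGCAAACGCTATCATGACGCAAATAGTGGAG-3'

The coding strand is complementary and antiparallel to the template: take the complement (A↔T, G↔C) and reverse.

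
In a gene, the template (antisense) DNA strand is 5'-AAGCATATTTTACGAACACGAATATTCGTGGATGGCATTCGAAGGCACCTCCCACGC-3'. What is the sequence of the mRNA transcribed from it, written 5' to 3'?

5'-GCGUGGGAGGUGCCUUCGAAUGCCAUCCACGAAUAUUCGUGUUCGUAAAAUAUGCUU-3'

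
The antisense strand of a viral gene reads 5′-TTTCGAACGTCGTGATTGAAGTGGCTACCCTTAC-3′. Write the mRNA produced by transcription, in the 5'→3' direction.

5'-GUAAGGGUAGCCACUUCAAUCACGACGUUCGAAA-3'

The mRNA has the sequence of the coding strand (reverse complement of the template) with T→U. Reverse complement of TTTCGAACGTCGTGATTGAAGTGGCTACCCTTAC is GTAAGGGTAGCCACTTCAATCACGACGTTCGAAA; then T→U.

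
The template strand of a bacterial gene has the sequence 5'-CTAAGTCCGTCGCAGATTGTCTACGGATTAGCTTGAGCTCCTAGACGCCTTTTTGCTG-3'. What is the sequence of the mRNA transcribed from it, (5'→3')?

RNA polymerase reads the template 3'→5' and synthesizes mRNA 5'→3' by base-pairing (A→U, T→A, G↔C). The complement of the template is GATTCAGGCAGCGTCTAACAGATGCCTAATCGAACTCGAGGATCTGCGGAAAAACGAC; antiparallel, so 5'→3' the coding strand is CAGCAAAAAGGCGTCTAGGAGCTCAAGCTAATCCGTAGACAATCTGCGACGGACTTAG. Replace T with U for the mRNA.

5'-CAGCAAAAAGGCGUCUAGGAGCUCAAGCUAAUCCGUAGACAAUCUGCGACGGACUUAG-3'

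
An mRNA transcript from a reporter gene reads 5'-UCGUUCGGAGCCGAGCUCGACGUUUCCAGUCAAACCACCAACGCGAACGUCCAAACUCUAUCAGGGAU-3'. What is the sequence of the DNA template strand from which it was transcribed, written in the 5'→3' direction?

Replace U with T to get the coding DNA strand: TCGTTCGGAGCCGAGCTCGACGTTTCCAGTCAAACCACCAACGCGAACGTCCAAACTCTATCAGGGAT. The template strand is its reverse complement (complement AGCAAGCCTCGGCTCGAGCTGCAAAGGTCAGTTTGGTGGTTGCGCTTGCAGGTTTGAGATAGTCCCTA, then reverse).

5'-ATCCCTGATAGAGTTTGGACGTTCGCGTTGGTGGTTTGACTGGAAACGTCGAGCTCGGCTCCGAACGA-3'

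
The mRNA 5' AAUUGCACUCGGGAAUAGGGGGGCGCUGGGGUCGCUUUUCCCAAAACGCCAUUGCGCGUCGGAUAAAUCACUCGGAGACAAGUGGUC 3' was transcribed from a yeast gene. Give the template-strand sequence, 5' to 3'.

5'-GACCACTTGTCTCCGAGTGATTTATCCGACGCGCAATGGCGTTTTGGGAAAAGCGACCCCAGCGCCCCCCTATTCCCGAGTGCAATT-3'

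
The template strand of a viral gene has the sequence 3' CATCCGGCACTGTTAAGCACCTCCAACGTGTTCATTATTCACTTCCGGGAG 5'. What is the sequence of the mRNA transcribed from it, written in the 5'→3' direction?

Reading the template 3'→5' as shown, RNA polymerase pairs each base (A→U, T→A, G↔C) to build mRNA 5'→3' directly.

5′-GUAGGCCGUGACAAUUCGUGGAGGUUGCACAAGUAAUAAGUGAAGGCCCUC-3′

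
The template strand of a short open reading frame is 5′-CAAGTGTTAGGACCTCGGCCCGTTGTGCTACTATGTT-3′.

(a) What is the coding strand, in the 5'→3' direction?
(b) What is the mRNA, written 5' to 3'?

(a) The coding strand is the reverse complement of the template: complement GTTCACAATCCTGGAGCCGGGCAACACGATGATACAA, then reverse.
(b) mRNA has the coding-strand sequence with T→U.

(a) 5′-AACATAGTAGCACAACGGGCCGAGGTCCTAACACTTG-3′
(b) 5′-AACAUAGUAGCACAACGGGCCGAGGUCCUAACACUUG-3′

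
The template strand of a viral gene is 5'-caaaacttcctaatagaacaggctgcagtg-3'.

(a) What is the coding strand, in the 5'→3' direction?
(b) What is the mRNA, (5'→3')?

(a) 5′-CACTGCAGCCTGTTCTATTAGGAAGTTTTG-3′
(b) 5'-CACUGCAGCCUGUUCUAUUAGGAAGUUUUG-3'

(a) The coding strand is the reverse complement of the template: complement GTTTTGAAGGATTATCTTGTCCGACGTCAC, then reverse.
(b) mRNA has the coding-strand sequence with T→U.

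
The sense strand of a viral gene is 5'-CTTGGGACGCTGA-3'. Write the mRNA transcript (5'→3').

mRNA has the coding-strand sequence with U in place of T.

5′-CUUGGGACGCUGA-3′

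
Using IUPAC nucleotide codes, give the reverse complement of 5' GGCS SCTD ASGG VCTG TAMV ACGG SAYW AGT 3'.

Standard pairs A↔T, G↔C; ambiguity codes pair Y↔R, M↔K, W↔W, S↔S, D↔H, V↔B. Complement (CCGSSGAHTSCCBGACATKBTGCCSTRWTCA), then reverse for 5'→3'.

5'-ACTWRTSCCGTBKTACAGBCCSTHAGSSGCC-3'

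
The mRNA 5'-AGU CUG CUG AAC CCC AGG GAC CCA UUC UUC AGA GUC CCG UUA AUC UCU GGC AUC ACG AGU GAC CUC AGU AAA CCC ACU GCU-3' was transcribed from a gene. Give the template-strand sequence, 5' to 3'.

5′-AGCAGTGGGTTTACTGAGGTCACTCGTGATGCCAGAGATTAACGGGACTCTGAAGAATGGGTCCCTGGGGTTCAGCAGACT-3′

Replace U with T to get the coding DNA strand: AGTCTGCTGAACCCCAGGGACCCATTCTTCAGAGTCCCGTTAATCTCTGGCATCACGAGTGACCTCAGTAAACCCACTGCT. The template strand is its reverse complement (complement TCAGACGACTTGGGGTCCCTGGGTAAGAAGTCTCAGGGCAATTAGAGACCGTAGTGCTCACTGGAGTCATTTGGGTGACGA, then reverse).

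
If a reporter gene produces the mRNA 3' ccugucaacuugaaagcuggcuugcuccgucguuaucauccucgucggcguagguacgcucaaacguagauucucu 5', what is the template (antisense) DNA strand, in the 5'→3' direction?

Written 5'→3' the mRNA is UCUCUUAGAUGCAAACUCGCAUGGAUGCGGCUGCUCCUACUAUUGCUGCCUCGUUCGGUCGAAAGUUCAACUGUCC, so the coding DNA strand is TCTCTTAGATGCAAACTCGCATGGATGCGGCTGCTCCTACTATTGCTGCCTCGTTCGGTCGAAAGTTCAACTGTCC. The template is its reverse complement.

5'-GGACAGTTGAACTTTCGACCGAACGAGGCAGCAATAGTAGGAGCAGCCGCATCCATGCGAGTTTGCATCTAAGAGA-3'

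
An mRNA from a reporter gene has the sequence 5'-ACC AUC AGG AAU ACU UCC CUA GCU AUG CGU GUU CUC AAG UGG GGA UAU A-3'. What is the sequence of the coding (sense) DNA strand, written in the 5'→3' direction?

The coding DNA strand has the same 5'→3' sequence as the mRNA with U replaced by T.

5'-ACCATCAGGAATACTTCCCTAGCTATGCGTGTTCTCAAGTGGGGATATA-3'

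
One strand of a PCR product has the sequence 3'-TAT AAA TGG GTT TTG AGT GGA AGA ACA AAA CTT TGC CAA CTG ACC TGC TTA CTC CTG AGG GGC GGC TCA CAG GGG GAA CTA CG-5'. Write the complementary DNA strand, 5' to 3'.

5'-ATATTTACCCAAAACTCACCTTCTTGTTTTGAAACGGTTGACTGGACGAATGAGGACTCCCCGCCGAGTGTCCCCCTTGATGC-3'

The strand is given 3'→5', so its complement runs 5'→3' in the same left-to-right order: pair each base A↔T, G↔C.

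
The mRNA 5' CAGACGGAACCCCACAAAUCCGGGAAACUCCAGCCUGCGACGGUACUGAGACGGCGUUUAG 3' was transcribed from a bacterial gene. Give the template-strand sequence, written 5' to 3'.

Replace U with T to get the coding DNA strand: CAGACGGAACCCCACAAATCCGGGAAACTCCAGCCTGCGACGGTACTGAGACGGCGTTTAG. The template strand is its reverse complement (complement GTCTGCCTTGGGGTGTTTAGGCCCTTTGAGGTCGGACGCTGCCATGACTCTGCCGCAAATC, then reverse).

5'-CTAAACGCCGTCTCAGTACCGTCGCAGGCTGGAGTTTCCCGGATTTGTGGGGTTCCGTCTG-3'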